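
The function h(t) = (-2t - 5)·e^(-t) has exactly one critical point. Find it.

-3/2

Differentiating with the product rule gives h'(t) = (2t + 3)·e^(-t). Since e^(-t) > 0, the only critical point is t = -3/2.
h''(-3/2) has the same sign as 2 > 0, so this is a local minimum.
h(-3/2) = (-2)·e^(3/2) ≈ -8.9634.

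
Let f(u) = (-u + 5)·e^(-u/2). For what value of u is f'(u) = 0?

7

By the product rule, f'(u) = ((1/2)u - 7/2)·e^(-u/2). Since e^(-u/2) > 0, the only critical point is u = 7.
f''(7) has the same sign as 1/2 > 0, so this is a local minimum.
f(7) = (-2)·e^(-7/2) ≈ -0.0604.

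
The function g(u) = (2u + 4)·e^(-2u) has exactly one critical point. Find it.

-3/2

Differentiating with the product rule gives g'(u) = (-4u - 6)·e^(-2u). Since e^(-2u) > 0, the only critical point is u = -3/2.
g''(-3/2) has the same sign as -4 < 0, so this is a local maximum.
g(-3/2) = (1)·e^(3) ≈ 20.0855.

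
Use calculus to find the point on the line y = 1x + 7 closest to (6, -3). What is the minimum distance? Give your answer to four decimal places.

Minimize D(x)^2 = (x - 6)^2 + (x + 10)^2.
d/dx[D^2] = 2(x - 6) + 2·1·(x + 10) = 0 ⇒ x = -2.
Then y = 5 and the distance is √(128) ≈ 11.3137.

11.3137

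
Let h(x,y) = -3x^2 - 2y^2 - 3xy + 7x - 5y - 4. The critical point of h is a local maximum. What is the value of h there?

218/15

∂h/∂x = -6x - 3y + 7 = 0 and ∂h/∂y = -3x - 4y - 5 = 0, so (x, y) = (43/15, -17/5).
The Hessian has h_{xx} = -6, h_{yy} = -4, h_{xy} = -3, giving D = 15 > 0 with h_{xx} < 0, so the point is a local maximum.
h(43/15, -17/5) = 218/15.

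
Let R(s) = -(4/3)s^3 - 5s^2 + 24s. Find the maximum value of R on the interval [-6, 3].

R'(s) = -4s^2 - 10s + 24, which vanishes at s = -4 and s = 3/2.
Candidates: R(-6) = -36,  R(-4) = -272/3,  R(3/2) = 81/4,  R(3) = -9.
The maximum over the interval is 81/4, attained at s = 3/2.

81/4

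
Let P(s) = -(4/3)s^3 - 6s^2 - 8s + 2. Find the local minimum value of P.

P'(s) = -4s^2 - 12s - 8 = 0 at s = -2, -1.
Since P''(s) = -8s - 12, we get P''(-2) = 4 > 0 ⇒ local minimum; P''(-1) = -4 < 0 ⇒ local maximum.
The local minimum is P(-2) = 14/3.

14/3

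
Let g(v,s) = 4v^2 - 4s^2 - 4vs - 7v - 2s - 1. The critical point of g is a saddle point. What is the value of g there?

-51/20

∂g/∂v = 8v - 4s - 7 = 0 and ∂g/∂s = -4v - 8s - 2 = 0, so (v, s) = (3/5, -11/20).
The Hessian has g_{vv} = 8, g_{ss} = -8, g_{vs} = -4, giving D = -80 < 0, so the point is a saddle point.
g(3/5, -11/20) = -51/20.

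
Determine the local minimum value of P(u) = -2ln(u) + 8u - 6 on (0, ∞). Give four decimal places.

-1.2274

P'(u) = -2/u + 8 = 0 gives u = 1/4.
P''(u) = 2/u², which is positive for u > 0, so this is a local minimum.
P(1/4) = -2·ln(1/4) + 2 - 6 ≈ -1.2274.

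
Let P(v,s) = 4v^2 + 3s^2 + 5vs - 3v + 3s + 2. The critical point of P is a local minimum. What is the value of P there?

-62/23

∂P/∂v = 8v + 5s - 3 = 0 and ∂P/∂s = 5v + 6s + 3 = 0, so (v, s) = (33/23, -39/23).
The Hessian has P_{vv} = 8, P_{ss} = 6, P_{vs} = 5, giving D = 23 > 0 with P_{vv} > 0, so the point is a local minimum.
P(33/23, -39/23) = -62/23.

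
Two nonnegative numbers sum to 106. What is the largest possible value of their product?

2809

With x + y = 106, the product is P(x) = x(106 − x).
P'(x) = 106 − 2x = 0 gives x = 53; P'' = −2 < 0, so this is the maximum.
P = 53·53 = 2809.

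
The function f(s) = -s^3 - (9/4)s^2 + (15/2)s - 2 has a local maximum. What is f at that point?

9/4

f'(s) = -3s^2 - (9/2)s + 15/2 = 0 at s = -5/2, 1.
f''(s) = -6s - 9/2. f''(-5/2) = 21/2 > 0 ⇒ local minimum; f''(1) = -21/2 < 0 ⇒ local maximum.
So the local maximum value is f(1) = 9/4.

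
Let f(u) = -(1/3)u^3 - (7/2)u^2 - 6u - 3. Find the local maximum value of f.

f'(u) = -u^2 - 7u - 6 = 0 at u = -6, -1.
Second-derivative test with f''(u) = -2u - 7: f''(-6) = 5 > 0 ⇒ local minimum; f''(-1) = -5 < 0 ⇒ local maximum.
Thus f has its local maximum at u = -1, with value -1/6.

-1/6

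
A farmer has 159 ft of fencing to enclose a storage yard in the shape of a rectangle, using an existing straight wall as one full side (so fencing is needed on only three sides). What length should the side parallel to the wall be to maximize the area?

Let the sides perpendicular to the wall have length x and the parallel side y, so 2x + y = 159 and the area is A = xy = x(159 − 2x).
A'(x) = 159 − 4x = 0 gives x = 159/4, and A''(x) = −4 < 0 confirms a maximum.
Then y = 159 − 2·159/4 = 159/2 and A = 25281/8.

159/2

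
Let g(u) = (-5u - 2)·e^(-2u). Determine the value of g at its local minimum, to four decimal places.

-2.0468

Differentiating with the product rule gives g'(u) = (10u - 1)·e^(-2u). Since e^(-2u) > 0, the only critical point is u = 1/10.
g''(1/10) has the same sign as 10 > 0, so this is a local minimum.
g(1/10) = (-5/2)·e^(-1/5) ≈ -2.0468.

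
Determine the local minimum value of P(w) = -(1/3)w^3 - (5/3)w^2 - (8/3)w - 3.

-5/3

Critical points: P'(w) = -w^2 - (10/3)w - 8/3 vanishes at w = -2, -4/3.
Second-derivative test with P''(w) = -2w - 10/3: P''(-2) = 2/3 > 0 ⇒ local minimum; P''(-4/3) = -2/3 < 0 ⇒ local maximum.
Thus P has its local minimum at w = -2, with value -5/3.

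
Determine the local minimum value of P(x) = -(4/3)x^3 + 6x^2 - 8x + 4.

2/3

P'(x) = -4x^2 + 12x - 8. Setting P'(x) = 0 gives x ∈ {1, 2}.
Second-derivative test with P''(x) = -8x + 12: P''(1) = 4 > 0 ⇒ local minimum; P''(2) = -4 < 0 ⇒ local maximum.
So the local minimum value is P(1) = 2/3.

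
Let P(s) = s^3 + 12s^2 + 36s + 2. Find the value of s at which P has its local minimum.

P'(s) = 3s^2 + 24s + 36. Setting P'(s) = 0 gives s ∈ {-6, -2}.
Since P''(s) = 6s + 24, we get P''(-6) = -12 < 0 ⇒ local maximum; P''(-2) = 12 > 0 ⇒ local minimum.
So the local minimum value is P(-2) = -30.

-2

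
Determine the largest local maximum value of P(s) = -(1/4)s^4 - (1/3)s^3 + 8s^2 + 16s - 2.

P'(s) = -s^3 - s^2 + 16s + 16 = 0 at s = -4, -1, 4.
Since P''(s) = -3s^2 - 2s + 16, we get P''(-4) = -24 < 0 ⇒ local maximum; P''(-1) = 15 > 0 ⇒ local minimum; P''(4) = -40 < 0 ⇒ local maximum.
Thus P has its largest local maximum at s = 4, with value 314/3.

314/3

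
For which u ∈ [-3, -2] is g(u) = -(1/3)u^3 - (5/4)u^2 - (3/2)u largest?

The derivative is -u^2 - (5/2)u - 3/2, which has no zeros in [-3, -2].
Candidates: g(-3) = 9/4; g(-2) = 2/3.
Hence the absolute maximum is 9/4 at u = -3.

-3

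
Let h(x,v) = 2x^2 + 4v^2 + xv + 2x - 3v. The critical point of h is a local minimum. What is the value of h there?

∂h/∂x = 4x + v + 2 = 0 and ∂h/∂v = x + 8v - 3 = 0, so (x, v) = (-19/31, 14/31).
The Hessian has h_{xx} = 4, h_{vv} = 8, h_{xv} = 1, giving D = 31 > 0 with h_{xx} > 0, so the point is a local minimum.
h(-19/31, 14/31) = -40/31.

-40/31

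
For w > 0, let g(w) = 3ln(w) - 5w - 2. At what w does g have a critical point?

g'(w) = 3/w − 5 = 0 gives w = 3/5.
g''(w) = -3/w², which is negative for w > 0, so this is a local maximum.
g(3/5) = 3·ln(3/5) - 3 - 2 ≈ -6.5325.

3/5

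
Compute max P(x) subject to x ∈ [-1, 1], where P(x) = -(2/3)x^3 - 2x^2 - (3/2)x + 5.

16/3

Differentiating, P'(x) = -2x^2 - 4x - 3/2; whose only zero in [-1, 1] is x = -1/2.
Compare values at every candidate in [-1, 1]: P(-1) = 31/6,  P(-1/2) = 16/3,  P(1) = 5/6.
The maximum over the interval is 16/3, attained at x = -1/2.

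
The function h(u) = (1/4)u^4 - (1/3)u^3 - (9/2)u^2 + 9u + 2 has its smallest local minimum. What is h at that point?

Critical points: h'(u) = u^3 - u^2 - 9u + 9 vanishes at u = -3, 1, 3.
Second-derivative test with h''(u) = 3u^2 - 2u - 9: h''(-3) = 24 > 0 ⇒ local minimum; h''(1) = -8 < 0 ⇒ local maximum; h''(3) = 12 > 0 ⇒ local minimum.
Thus h has its smallest local minimum at u = -3, with value -145/4.

-145/4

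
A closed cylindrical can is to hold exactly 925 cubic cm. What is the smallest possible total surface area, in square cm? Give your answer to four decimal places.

525.5439

With radius r and height h, πr²h = 925 so h = 925/(πr²), and S(r) = 2πr² + 2πrh = 2πr² + 2·925/r.
S'(r) = 4πr − 2·925/r² = 0 ⇒ r³ = 925/(2π), so r ≈ 5.2802 and h = 2r ≈ 10.5605.
S''(r) = 4π + 4·925/r³ > 0, so this is the minimum; S ≈ 525.5439.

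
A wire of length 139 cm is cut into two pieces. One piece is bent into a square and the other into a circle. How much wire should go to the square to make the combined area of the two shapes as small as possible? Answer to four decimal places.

77.8538

Let x be the length used for the square. Square side x/4; circle radius (139−x)/(2π).
A(x) = (x/4)² + π·((139−x)/(2π))² = x²/16 + (139−x)²/(4π) for 0 ≤ x ≤ 139. A'(x) = x/8 − (139−x)/(2π) = 0 gives x = 4·139/(π+4) ≈ 77.8538.
A'' = 1/8 + 1/(2π) > 0, so this gives the minimum combined area; x ≈ 77.8538 cm to the square.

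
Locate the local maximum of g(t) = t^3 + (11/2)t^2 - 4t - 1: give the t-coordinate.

-4

g'(t) = 3t^2 + 11t - 4 = 0 at t = -4, 1/3.
Second-derivative test with g''(t) = 6t + 11: g''(-4) = -13 < 0 ⇒ local maximum; g''(1/3) = 13 > 0 ⇒ local minimum.
Thus g has its local maximum at t = -4, with value 39.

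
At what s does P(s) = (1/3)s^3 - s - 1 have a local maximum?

-1

P'(s) = s^2 - 1. Setting P'(s) = 0 gives s ∈ {-1, 1}.
Since P''(s) = 2s, we get P''(-1) = -2 < 0 ⇒ local maximum; P''(1) = 2 > 0 ⇒ local minimum.
The local maximum is P(-1) = -1/3.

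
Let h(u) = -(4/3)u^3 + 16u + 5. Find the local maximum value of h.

Critical points: h'(u) = -4u^2 + 16 vanishes at u = -2, 2.
Since h''(u) = -8u, we get h''(-2) = 16 > 0 ⇒ local minimum; h''(2) = -16 < 0 ⇒ local maximum.
So the local maximum value is h(2) = 79/3.

79/3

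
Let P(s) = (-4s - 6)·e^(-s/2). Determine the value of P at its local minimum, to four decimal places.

-6.2304

P'(s) = (-4)·e^(-s/2) + (-4s - 6)·(-1/2)·e^(-s/2) = (2s - 1)·e^(-s/2). Since e^(-s/2) > 0, the only critical point is s = 1/2.
P''(1/2) has the same sign as 2 > 0, so this is a local minimum.
P(1/2) = (-8)·e^(-1/4) ≈ -6.2304.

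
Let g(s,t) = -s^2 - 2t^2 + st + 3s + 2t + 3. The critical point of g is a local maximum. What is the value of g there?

7

∂g/∂s = -2s + t + 3 = 0 and ∂g/∂t = s - 4t + 2 = 0, so (s, t) = (2, 1).
The Hessian has g_{ss} = -2, g_{tt} = -4, g_{st} = 1, giving D = 7 > 0 with g_{ss} < 0, so the point is a local maximum.
g(2, 1) = 7.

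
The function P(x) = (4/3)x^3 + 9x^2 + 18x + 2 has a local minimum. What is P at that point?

-37/4

P'(x) = 4x^2 + 18x + 18. Setting P'(x) = 0 gives x ∈ {-3, -3/2}.
Since P''(x) = 8x + 18, we get P''(-3) = -6 < 0 ⇒ local maximum; P''(-3/2) = 6 > 0 ⇒ local minimum.
The local minimum is P(-3/2) = -37/4.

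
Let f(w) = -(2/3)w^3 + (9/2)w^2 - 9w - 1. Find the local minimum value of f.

f'(w) = -2w^2 + 9w - 9. Setting f'(w) = 0 gives w ∈ {3/2, 3}.
Second-derivative test with f''(w) = -4w + 9: f''(3/2) = 3 > 0 ⇒ local minimum; f''(3) = -3 < 0 ⇒ local maximum.
So the local minimum value is f(3/2) = -53/8.

-53/8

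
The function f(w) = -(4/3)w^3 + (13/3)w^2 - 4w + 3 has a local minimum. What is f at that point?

Critical points: f'(w) = -4w^2 + (26/3)w - 4 vanishes at w = 2/3, 3/2.
Since f''(w) = -8w + 26/3, we get f''(2/3) = 10/3 > 0 ⇒ local minimum; f''(3/2) = -10/3 < 0 ⇒ local maximum.
Thus f has its local minimum at w = 2/3, with value 151/81.

151/81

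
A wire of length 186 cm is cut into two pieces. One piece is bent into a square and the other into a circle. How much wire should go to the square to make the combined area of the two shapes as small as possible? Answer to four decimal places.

Let x be the length used for the square. Square side x/4; circle radius (186−x)/(2π).
A(x) = (x/4)² + π·((186−x)/(2π))² = x²/16 + (186−x)²/(4π) for 0 ≤ x ≤ 186. A'(x) = x/8 − (186−x)/(2π) = 0 gives x = 4·186/(π+4) ≈ 104.1784.
A'' = 1/8 + 1/(2π) > 0, so this gives the minimum combined area; x ≈ 104.1784 cm to the square.

104.1784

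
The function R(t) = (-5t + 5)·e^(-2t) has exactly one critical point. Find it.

R'(t) = (-5)·e^(-2t) + (-5t + 5)·(-2)·e^(-2t) = (10t - 15)·e^(-2t). Since e^(-2t) > 0, the only critical point is t = 3/2.
R''(3/2) has the same sign as 10 > 0, so this is a local minimum.
R(3/2) = (-5/2)·e^(-3) ≈ -0.1245.

3/2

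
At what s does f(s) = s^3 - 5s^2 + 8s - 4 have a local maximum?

Critical points: f'(s) = 3s^2 - 10s + 8 vanishes at s = 4/3, 2.
f''(s) = 6s - 10. f''(4/3) = -2 < 0 ⇒ local maximum; f''(2) = 2 > 0 ⇒ local minimum.
The local maximum is f(4/3) = 4/27.

4/3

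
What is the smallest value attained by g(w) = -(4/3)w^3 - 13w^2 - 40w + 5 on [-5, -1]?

Differentiating, g'(w) = -4w^2 - 26w - 40; which vanishes at w = -4 and w = -5/2.
Compare values at every candidate in [-5, -1]: g(-5) = 140/3; g(-4) = 127/3; g(-5/2) = 535/12; g(-1) = 100/3.
Hence the absolute minimum is 100/3 at w = -1.

100/3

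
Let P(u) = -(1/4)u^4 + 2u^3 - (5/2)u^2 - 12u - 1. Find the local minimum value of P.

-103/4

P'(u) = -u^3 + 6u^2 - 5u - 12 = 0 at u = -1, 3, 4.
Since P''(u) = -3u^2 + 12u - 5, we get P''(-1) = -20 < 0 ⇒ local maximum; P''(3) = 4 > 0 ⇒ local minimum; P''(4) = -5 < 0 ⇒ local maximum.
So the local minimum value is P(3) = -103/4.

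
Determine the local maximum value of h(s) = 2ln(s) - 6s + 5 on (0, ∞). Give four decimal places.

0.8028

h'(s) = 2/s − 6 = 0 gives s = 1/3.
h''(s) = -2/s², which is negative for s > 0, so this is a local maximum.
h(1/3) = 2·ln(1/3) - 2 + 5 ≈ 0.8028.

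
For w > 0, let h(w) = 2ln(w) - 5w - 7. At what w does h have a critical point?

h'(w) = 2/w − 5 = 0 gives w = 2/5.
h''(w) = -2/w², which is negative for w > 0, so this is a local maximum.
h(2/5) = 2·ln(2/5) - 2 - 7 ≈ -10.8326.

2/5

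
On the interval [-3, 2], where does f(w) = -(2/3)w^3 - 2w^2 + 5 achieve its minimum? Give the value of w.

f'(w) = -2w^2 - 4w, which vanishes at w = -2 and w = 0.
Compare values at every candidate in [-3, 2]: f(-3) = 5, f(-2) = 7/3, f(0) = 5, f(2) = -25/3.
Hence the absolute minimum is -25/3 at w = 2.

2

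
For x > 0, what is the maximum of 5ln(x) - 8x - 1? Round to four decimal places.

-8.3500

f'(x) = 5/x − 8 = 0 gives x = 5/8.
f''(x) = -5/x², which is negative for x > 0, so this is a local maximum.
f(5/8) = 5·ln(5/8) - 5 - 1 ≈ -8.3500.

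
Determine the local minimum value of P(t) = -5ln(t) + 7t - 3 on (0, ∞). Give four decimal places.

3.6824

P'(t) = -5/t + 7 = 0 gives t = 5/7.
P''(t) = 5/t², which is positive for t > 0, so this is a local minimum.
P(5/7) = -5·ln(5/7) + 5 - 3 ≈ 3.6824.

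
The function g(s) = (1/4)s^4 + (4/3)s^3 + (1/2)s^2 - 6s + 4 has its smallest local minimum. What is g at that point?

g'(s) = s^3 + 4s^2 + s - 6. Setting g'(s) = 0 gives s ∈ {-3, -2, 1}.
Since g''(s) = 3s^2 + 8s + 1, we get g''(-3) = 4 > 0 ⇒ local minimum; g''(-2) = -3 < 0 ⇒ local maximum; g''(1) = 12 > 0 ⇒ local minimum.
So the smallest local minimum value is g(1) = 1/12.

1/12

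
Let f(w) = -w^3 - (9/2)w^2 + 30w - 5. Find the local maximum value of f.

Critical points: f'(w) = -3w^2 - 9w + 30 vanishes at w = -5, 2.
Since f''(w) = -6w - 9, we get f''(-5) = 21 > 0 ⇒ local minimum; f''(2) = -21 < 0 ⇒ local maximum.
So the local maximum value is f(2) = 29.

29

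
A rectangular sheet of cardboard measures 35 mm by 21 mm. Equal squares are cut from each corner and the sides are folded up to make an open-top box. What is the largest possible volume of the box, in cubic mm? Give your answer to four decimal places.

1407.8128

With cut size x, the volume is V(x) = x(35 − 2x)(21 − 2x) for 0 < x < 10.5.
V'(x) = 12x^2 − 224x + 735. Setting V'(x) = 0 gives x ≈ 4.2480 (the root in (0, 10.5)).
V''(x) = 24x − 224 is negative there, so this is the maximum; V ≈ 1407.8128.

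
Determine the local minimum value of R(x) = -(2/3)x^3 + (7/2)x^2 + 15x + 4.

R'(x) = -2x^2 + 7x + 15. Setting R'(x) = 0 gives x ∈ {-3/2, 5}.
Since R''(x) = -4x + 7, we get R''(-3/2) = 13 > 0 ⇒ local minimum; R''(5) = -13 < 0 ⇒ local maximum.
The local minimum is R(-3/2) = -67/8.

-67/8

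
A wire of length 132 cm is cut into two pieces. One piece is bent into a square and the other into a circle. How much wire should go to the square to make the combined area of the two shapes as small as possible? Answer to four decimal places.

Let x be the length used for the square. Square side x/4; circle radius (132−x)/(2π).
A(x) = (x/4)² + π·((132−x)/(2π))² = x²/16 + (132−x)²/(4π) for 0 ≤ x ≤ 132. A'(x) = x/8 − (132−x)/(2π) = 0 gives x = 4·132/(π+4) ≈ 73.9331.
A'' = 1/8 + 1/(2π) > 0, so this gives the minimum combined area; x ≈ 73.9331 cm to the square.

73.9331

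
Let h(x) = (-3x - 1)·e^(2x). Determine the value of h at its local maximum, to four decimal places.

0.2833

By the product rule, h'(x) = (-6x - 5)·e^(2x). Since e^(2x) > 0, the only critical point is x = -5/6.
h''(-5/6) has the same sign as -6 < 0, so this is a local maximum.
h(-5/6) = (3/2)·e^(-5/3) ≈ 0.2833.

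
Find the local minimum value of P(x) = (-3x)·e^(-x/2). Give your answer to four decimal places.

-2.2073

Differentiating with the product rule gives P'(x) = ((3/2)x - 3)·e^(-x/2). Since e^(-x/2) > 0, the only critical point is x = 2.
P''(2) has the same sign as 3/2 > 0, so this is a local minimum.
P(2) = (-6)·e^(-1) ≈ -2.2073.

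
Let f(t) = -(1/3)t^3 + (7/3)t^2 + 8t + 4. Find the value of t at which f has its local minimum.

f'(t) = -t^2 + (14/3)t + 8 = 0 at t = -4/3, 6.
Second-derivative test with f''(t) = -2t + 14/3: f''(-4/3) = 22/3 > 0 ⇒ local minimum; f''(6) = -22/3 < 0 ⇒ local maximum.
The local minimum is f(-4/3) = -140/81.

-4/3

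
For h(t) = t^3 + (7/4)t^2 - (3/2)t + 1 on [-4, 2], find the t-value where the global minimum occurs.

-4

h'(t) = 3t^2 + (7/2)t - 3/2, which vanishes at t = -3/2 and t = 1/3.
Candidates: h(-4) = -29,  h(-3/2) = 61/16,  h(1/3) = 79/108,  h(2) = 13.
Hence the absolute minimum is -29 at t = -4.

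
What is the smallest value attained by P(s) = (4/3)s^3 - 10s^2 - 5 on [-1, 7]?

The derivative is 4s^2 - 20s, which vanishes at s = 0 and s = 5.
Evaluating at the critical points and endpoints: P(-1) = -49/3; P(0) = -5; P(5) = -265/3; P(7) = -113/3.
Hence the absolute minimum is -265/3 at s = 5.

-265/3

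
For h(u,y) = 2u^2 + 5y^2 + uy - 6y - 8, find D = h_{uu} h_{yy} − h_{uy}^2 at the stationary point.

∂h/∂u = 4u + y = 0 and ∂h/∂y = u + 10y - 6 = 0, so (u, y) = (-2/13, 8/13).
The Hessian has h_{uu} = 4, h_{yy} = 10, h_{uy} = 1, giving D = 39 > 0 with h_{uu} > 0, so the point is a local minimum.
D = (4)·(10) − (1)^2 = 39.

39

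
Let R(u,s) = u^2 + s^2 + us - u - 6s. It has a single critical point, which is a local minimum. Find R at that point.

∂R/∂u = 2u + s - 1 = 0 and ∂R/∂s = u + 2s - 6 = 0, so (u, s) = (-4/3, 11/3).
The Hessian has R_{uu} = 2, R_{ss} = 2, R_{us} = 1, giving D = 3 > 0 with R_{uu} > 0, so the point is a local minimum.
R(-4/3, 11/3) = -31/3.

-31/3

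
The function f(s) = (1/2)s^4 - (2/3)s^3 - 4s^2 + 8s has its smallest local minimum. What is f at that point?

-56/3

Critical points: f'(s) = 2s^3 - 2s^2 - 8s + 8 vanishes at s = -2, 1, 2.
f''(s) = 6s^2 - 4s - 8. f''(-2) = 24 > 0 ⇒ local minimum; f''(1) = -6 < 0 ⇒ local maximum; f''(2) = 8 > 0 ⇒ local minimum.
Thus f has its smallest local minimum at s = -2, with value -56/3.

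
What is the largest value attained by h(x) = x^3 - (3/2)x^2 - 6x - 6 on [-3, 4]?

10

h'(x) = 3x^2 - 3x - 6, which vanishes at x = -1 and x = 2.
Evaluating at the critical points and endpoints: h(-3) = -57/2, h(-1) = -5/2, h(2) = -16, h(4) = 10.
The maximum over the interval is 10, attained at x = 4.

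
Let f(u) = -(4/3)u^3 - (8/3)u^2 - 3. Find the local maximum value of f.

Critical points: f'(u) = -4u^2 - (16/3)u vanishes at u = -4/3, 0.
Second-derivative test with f''(u) = -8u - 16/3: f''(-4/3) = 16/3 > 0 ⇒ local minimum; f''(0) = -16/3 < 0 ⇒ local maximum.
Thus f has its local maximum at u = 0, with value -3.

-3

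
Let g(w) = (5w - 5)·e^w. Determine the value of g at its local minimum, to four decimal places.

Differentiating with the product rule gives g'(w) = (5w)·e^w. Since e^w > 0, the only critical point is w = 0.
g''(0) has the same sign as 5 > 0, so this is a local minimum.
g(0) = (-5)·e^(0) ≈ -5.0000.

-5.0000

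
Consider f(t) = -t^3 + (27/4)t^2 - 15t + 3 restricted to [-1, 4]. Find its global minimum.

-13

Differentiating, f'(t) = -3t^2 + (27/2)t - 15; which vanishes at t = 2 and t = 5/2.
Evaluating at the critical points and endpoints: f(-1) = 103/4,  f(2) = -8,  f(5/2) = -127/16,  f(4) = -13.
The minimum over the interval is -13, attained at t = 4.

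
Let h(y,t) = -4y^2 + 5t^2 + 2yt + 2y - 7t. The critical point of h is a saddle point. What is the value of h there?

-37/21

∂h/∂y = -8y + 2t + 2 = 0 and ∂h/∂t = 2y + 10t - 7 = 0, so (y, t) = (17/42, 13/21).
The Hessian has h_{yy} = -8, h_{tt} = 10, h_{yt} = 2, giving D = -84 < 0, so the point is a saddle point.
h(17/42, 13/21) = -37/21.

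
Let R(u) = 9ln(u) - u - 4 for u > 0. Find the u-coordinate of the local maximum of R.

R'(u) = 9/u − 1 = 0 gives u = 9.
R''(u) = -9/u², which is negative for u > 0, so this is a local maximum.
R(9) = 9·ln(9) - 9 - 4 ≈ 6.7750.

9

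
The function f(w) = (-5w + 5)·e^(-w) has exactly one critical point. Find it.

Differentiating with the product rule gives f'(w) = (5w - 10)·e^(-w). Since e^(-w) > 0, the only critical point is w = 2.
f''(2) has the same sign as 5 > 0, so this is a local minimum.
f(2) = (-5)·e^(-2) ≈ -0.6767.

2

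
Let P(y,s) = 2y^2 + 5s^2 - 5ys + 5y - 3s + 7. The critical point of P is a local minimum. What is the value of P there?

37/15

∂P/∂y = 4y - 5s + 5 = 0 and ∂P/∂s = -5y + 10s - 3 = 0, so (y, s) = (-7/3, -13/15).
The Hessian has P_{yy} = 4, P_{ss} = 10, P_{ys} = -5, giving D = 15 > 0 with P_{yy} > 0, so the point is a local minimum.
P(-7/3, -13/15) = 37/15.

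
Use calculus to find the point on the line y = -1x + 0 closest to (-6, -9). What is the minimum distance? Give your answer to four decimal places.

Minimize D(x)^2 = (x + 6)^2 + (-x + 9)^2.
d/dx[D^2] = 2(x + 6) + 2·(-1)·(-x + 9) = 0 ⇒ x = 3/2.
Then y = -3/2 and the distance is √(225/2) ≈ 10.6066.

10.6066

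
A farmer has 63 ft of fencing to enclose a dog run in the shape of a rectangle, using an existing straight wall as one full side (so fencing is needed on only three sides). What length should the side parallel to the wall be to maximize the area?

Let the sides perpendicular to the wall have length x and the parallel side y, so 2x + y = 63 and the area is A = xy = x(63 − 2x).
A'(x) = 63 − 4x = 0 gives x = 63/4, and A''(x) = −4 < 0 confirms a maximum.
Then y = 63 − 2·63/4 = 63/2 and A = 3969/8.

63/2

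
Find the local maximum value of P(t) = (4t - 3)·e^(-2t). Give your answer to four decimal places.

By the product rule, P'(t) = (-8t + 10)·e^(-2t). Since e^(-2t) > 0, the only critical point is t = 5/4.
P''(5/4) has the same sign as -8 < 0, so this is a local maximum.
P(5/4) = (2)·e^(-5/2) ≈ 0.1642.

0.1642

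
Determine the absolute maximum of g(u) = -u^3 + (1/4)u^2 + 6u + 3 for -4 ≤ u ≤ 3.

47

g'(u) = -3u^2 + (1/2)u + 6, which vanishes at u = -4/3 and u = 3/2.
Candidates: g(-4) = 47, g(-4/3) = -59/27, g(3/2) = 147/16, g(3) = -15/4.
So the maximum is g(-4) = 47.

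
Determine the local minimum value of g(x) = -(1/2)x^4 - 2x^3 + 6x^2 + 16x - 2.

-21/2

g'(x) = -2x^3 - 6x^2 + 12x + 16 = 0 at x = -4, -1, 2.
g''(x) = -6x^2 - 12x + 12. g''(-4) = -36 < 0 ⇒ local maximum; g''(-1) = 18 > 0 ⇒ local minimum; g''(2) = -36 < 0 ⇒ local maximum.
Thus g has its local minimum at x = -1, with value -21/2.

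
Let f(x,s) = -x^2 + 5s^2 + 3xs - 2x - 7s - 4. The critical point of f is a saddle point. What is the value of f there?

-187/29

∂f/∂x = -2x + 3s - 2 = 0 and ∂f/∂s = 3x + 10s - 7 = 0, so (x, s) = (1/29, 20/29).
The Hessian has f_{xx} = -2, f_{ss} = 10, f_{xs} = 3, giving D = -29 < 0, so the point is a saddle point.
f(1/29, 20/29) = -187/29.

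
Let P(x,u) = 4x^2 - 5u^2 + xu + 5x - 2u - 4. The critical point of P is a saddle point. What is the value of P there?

-47/9

∂P/∂x = 8x + u + 5 = 0 and ∂P/∂u = x - 10u - 2 = 0, so (x, u) = (-16/27, -7/27).
The Hessian has P_{xx} = 8, P_{uu} = -10, P_{xu} = 1, giving D = -81 < 0, so the point is a saddle point.
P(-16/27, -7/27) = -47/9.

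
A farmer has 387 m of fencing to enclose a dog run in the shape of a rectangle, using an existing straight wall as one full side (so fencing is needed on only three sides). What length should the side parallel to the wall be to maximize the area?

387/2

Let the sides perpendicular to the wall have length x and the parallel side y, so 2x + y = 387 and the area is A = xy = x(387 − 2x).
A'(x) = 387 − 4x = 0 gives x = 387/4, and A''(x) = −4 < 0 confirms a maximum.
Then y = 387 − 2·387/4 = 387/2 and A = 149769/8.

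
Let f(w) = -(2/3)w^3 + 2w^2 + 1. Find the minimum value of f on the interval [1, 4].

The derivative is -2w^2 + 4w, whose only zero in [1, 4] is w = 2.
Candidates: f(1) = 7/3; f(2) = 11/3; f(4) = -29/3.
Hence the absolute minimum is -29/3 at w = 4.

-29/3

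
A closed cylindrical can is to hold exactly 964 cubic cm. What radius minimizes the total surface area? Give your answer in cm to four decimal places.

With radius r and height h, πr²h = 964 so h = 964/(πr²), and S(r) = 2πr² + 2πrh = 2πr² + 2·964/r.
S'(r) = 4πr − 2·964/r² = 0 ⇒ r³ = 964/(2π), so r ≈ 5.3534 and h = 2r ≈ 10.7069.
S''(r) = 4π + 4·964/r³ > 0, so this is the minimum; S ≈ 540.2141.

5.3534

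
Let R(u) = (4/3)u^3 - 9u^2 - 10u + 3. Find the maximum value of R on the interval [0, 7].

The derivative is 4u^2 - 18u - 10, whose only zero in [0, 7] is u = 5.
Candidates: R(0) = 3; R(5) = -316/3; R(7) = -152/3.
The maximum over the interval is 3, attained at u = 0.

3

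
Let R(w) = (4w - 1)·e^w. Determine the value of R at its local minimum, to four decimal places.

-1.8895

By the product rule, R'(w) = (4w + 3)·e^w. Since e^w > 0, the only critical point is w = -3/4.
R''(-3/4) has the same sign as 4 > 0, so this is a local minimum.
R(-3/4) = (-4)·e^(-3/4) ≈ -1.8895.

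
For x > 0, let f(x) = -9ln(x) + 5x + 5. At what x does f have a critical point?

f'(x) = -9/x + 5 = 0 gives x = 9/5.
f''(x) = 9/x², which is positive for x > 0, so this is a local minimum.
f(9/5) = -9·ln(9/5) + 9 + 5 ≈ 8.7099.

9/5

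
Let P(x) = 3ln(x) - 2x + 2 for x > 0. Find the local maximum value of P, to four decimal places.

P'(x) = 3/x − 2 = 0 gives x = 3/2.
P''(x) = -3/x², which is negative for x > 0, so this is a local maximum.
P(3/2) = 3·ln(3/2) - 3 + 2 ≈ 0.2164.

0.2164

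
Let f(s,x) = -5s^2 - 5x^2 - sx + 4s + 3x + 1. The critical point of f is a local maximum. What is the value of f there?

∂f/∂s = -10s - x + 4 = 0 and ∂f/∂x = -s - 10x + 3 = 0, so (s, x) = (37/99, 26/99).
The Hessian has f_{ss} = -10, f_{xx} = -10, f_{sx} = -1, giving D = 99 > 0 with f_{ss} < 0, so the point is a local maximum.
f(37/99, 26/99) = 212/99.

212/99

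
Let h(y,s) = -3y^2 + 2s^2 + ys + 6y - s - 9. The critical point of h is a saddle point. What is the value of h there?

-6

∂h/∂y = -6y + s + 6 = 0 and ∂h/∂s = y + 4s - 1 = 0, so (y, s) = (1, 0).
The Hessian has h_{yy} = -6, h_{ss} = 4, h_{ys} = 1, giving D = -25 < 0, so the point is a saddle point.
h(1, 0) = -6.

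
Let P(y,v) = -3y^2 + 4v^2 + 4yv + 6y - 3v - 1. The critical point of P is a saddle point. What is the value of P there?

∂P/∂y = -6y + 4v + 6 = 0 and ∂P/∂v = 4y + 8v - 3 = 0, so (y, v) = (15/16, -3/32).
The Hessian has P_{yy} = -6, P_{vv} = 8, P_{yv} = 4, giving D = -64 < 0, so the point is a saddle point.
P(15/16, -3/32) = 125/64.

125/64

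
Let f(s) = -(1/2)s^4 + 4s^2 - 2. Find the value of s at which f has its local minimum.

f'(s) = -2s^3 + 8s. Setting f'(s) = 0 gives s ∈ {-2, 0, 2}.
f''(s) = -6s^2 + 8. f''(-2) = -16 < 0 ⇒ local maximum; f''(0) = 8 > 0 ⇒ local minimum; f''(2) = -16 < 0 ⇒ local maximum.
So the local minimum value is f(0) = -2.

0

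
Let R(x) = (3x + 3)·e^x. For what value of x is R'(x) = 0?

-2

Differentiating with the product rule gives R'(x) = (3x + 6)·e^x. Since e^x > 0, the only critical point is x = -2.
R''(-2) has the same sign as 3 > 0, so this is a local minimum.
R(-2) = (-3)·e^(-2) ≈ -0.4060.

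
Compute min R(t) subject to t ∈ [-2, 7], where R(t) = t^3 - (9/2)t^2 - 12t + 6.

The derivative is 3t^2 - 9t - 12, which vanishes at t = -1 and t = 4.
Compare values at every candidate in [-2, 7]: R(-2) = 4,  R(-1) = 25/2,  R(4) = -50,  R(7) = 89/2.
Hence the absolute minimum is -50 at t = 4.

-50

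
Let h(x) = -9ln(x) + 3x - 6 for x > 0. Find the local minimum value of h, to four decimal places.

-6.8875

h'(x) = -9/x + 3 = 0 gives x = 3.
h''(x) = 9/x², which is positive for x > 0, so this is a local minimum.
h(3) = -9·ln(3) + 9 - 6 ≈ -6.8875.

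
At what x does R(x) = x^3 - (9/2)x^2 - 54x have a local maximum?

R'(x) = 3x^2 - 9x - 54. Setting R'(x) = 0 gives x ∈ {-3, 6}.
Second-derivative test with R''(x) = 6x - 9: R''(-3) = -27 < 0 ⇒ local maximum; R''(6) = 27 > 0 ⇒ local minimum.
Thus R has its local maximum at x = -3, with value 189/2.

-3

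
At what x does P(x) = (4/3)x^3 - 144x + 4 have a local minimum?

6

Critical points: P'(x) = 4x^2 - 144 vanishes at x = -6, 6.
Since P''(x) = 8x, we get P''(-6) = -48 < 0 ⇒ local maximum; P''(6) = 48 > 0 ⇒ local minimum.
Thus P has its local minimum at x = 6, with value -572.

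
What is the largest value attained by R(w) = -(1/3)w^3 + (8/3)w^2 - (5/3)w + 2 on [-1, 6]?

R'(w) = -w^2 + (16/3)w - 5/3, which vanishes at w = 1/3 and w = 5.
Evaluating at the critical points and endpoints: R(-1) = 20/3,  R(1/3) = 140/81,  R(5) = 56/3,  R(6) = 16.
The maximum over the interval is 56/3, attained at w = 5.

56/3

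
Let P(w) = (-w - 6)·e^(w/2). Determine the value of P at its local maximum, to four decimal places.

By the product rule, P'(w) = (-(1/2)w - 4)·e^(w/2). Since e^(w/2) > 0, the only critical point is w = -8.
P''(-8) has the same sign as -1/2 < 0, so this is a local maximum.
P(-8) = (2)·e^(-4) ≈ 0.0366.

0.0366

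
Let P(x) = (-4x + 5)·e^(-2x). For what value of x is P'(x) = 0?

P'(x) = (-4)·e^(-2x) + (-4x + 5)·(-2)·e^(-2x) = (8x - 14)·e^(-2x). Since e^(-2x) > 0, the only critical point is x = 7/4.
P''(7/4) has the same sign as 8 > 0, so this is a local minimum.
P(7/4) = (-2)·e^(-7/2) ≈ -0.0604.

7/4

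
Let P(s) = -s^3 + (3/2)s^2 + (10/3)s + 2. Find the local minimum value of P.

20/27

P'(s) = -3s^2 + 3s + 10/3. Setting P'(s) = 0 gives s ∈ {-2/3, 5/3}.
Second-derivative test with P''(s) = -6s + 3: P''(-2/3) = 7 > 0 ⇒ local minimum; P''(5/3) = -7 < 0 ⇒ local maximum.
So the local minimum value is P(-2/3) = 20/27.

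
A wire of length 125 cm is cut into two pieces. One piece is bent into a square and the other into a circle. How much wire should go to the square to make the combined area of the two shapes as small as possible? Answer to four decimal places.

Let x be the length used for the square. Square side x/4; circle radius (125−x)/(2π).
A(x) = (x/4)² + π·((125−x)/(2π))² = x²/16 + (125−x)²/(4π) for 0 ≤ x ≤ 125. A'(x) = x/8 − (125−x)/(2π) = 0 gives x = 4·125/(π+4) ≈ 70.0124.
A'' = 1/8 + 1/(2π) > 0, so this gives the minimum combined area; x ≈ 70.0124 cm to the square.

70.0124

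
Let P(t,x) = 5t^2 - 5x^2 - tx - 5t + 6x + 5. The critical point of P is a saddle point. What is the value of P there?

∂P/∂t = 10t - x - 5 = 0 and ∂P/∂x = -t - 10x + 6 = 0, so (t, x) = (56/101, 55/101).
The Hessian has P_{tt} = 10, P_{xx} = -10, P_{tx} = -1, giving D = -101 < 0, so the point is a saddle point.
P(56/101, 55/101) = 530/101.

530/101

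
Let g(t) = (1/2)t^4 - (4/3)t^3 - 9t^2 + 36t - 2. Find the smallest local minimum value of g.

-229/2

g'(t) = 2t^3 - 4t^2 - 18t + 36. Setting g'(t) = 0 gives t ∈ {-3, 2, 3}.
g''(t) = 6t^2 - 8t - 18. g''(-3) = 60 > 0 ⇒ local minimum; g''(2) = -10 < 0 ⇒ local maximum; g''(3) = 12 > 0 ⇒ local minimum.
Thus g has its smallest local minimum at t = -3, with value -229/2.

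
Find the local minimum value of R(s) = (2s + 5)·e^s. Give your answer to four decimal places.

Differentiating with the product rule gives R'(s) = (2s + 7)·e^s. Since e^s > 0, the only critical point is s = -7/2.
R''(-7/2) has the same sign as 2 > 0, so this is a local minimum.
R(-7/2) = (-2)·e^(-7/2) ≈ -0.0604.

-0.0604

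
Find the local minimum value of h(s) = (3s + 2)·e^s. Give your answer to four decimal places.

h'(s) = 3·e^s + (3s + 2)·1·e^s = (3s + 5)·e^s. Since e^s > 0, the only critical point is s = -5/3.
h''(-5/3) has the same sign as 3 > 0, so this is a local minimum.
h(-5/3) = (-3)·e^(-5/3) ≈ -0.5666.

-0.5666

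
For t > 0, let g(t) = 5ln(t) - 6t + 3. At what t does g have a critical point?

5/6

g'(t) = 5/t − 6 = 0 gives t = 5/6.
g''(t) = -5/t², which is negative for t > 0, so this is a local maximum.
g(5/6) = 5·ln(5/6) - 5 + 3 ≈ -2.9116.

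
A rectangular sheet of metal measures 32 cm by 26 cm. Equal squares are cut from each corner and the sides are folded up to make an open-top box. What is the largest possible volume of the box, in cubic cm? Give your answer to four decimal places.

With cut size x, the volume is V(x) = x(32 − 2x)(26 − 2x) for 0 < x < 13.
V'(x) = 12x^2 − 232x + 832. Setting V'(x) = 0 gives x ≈ 4.7564 (the root in (0, 13)).
V''(x) = 24x − 232 is negative there, so this is the maximum; V ≈ 1763.4399.

1763.4399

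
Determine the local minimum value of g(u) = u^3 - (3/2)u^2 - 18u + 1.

g'(u) = 3u^2 - 3u - 18. Setting g'(u) = 0 gives u ∈ {-2, 3}.
Since g''(u) = 6u - 3, we get g''(-2) = -15 < 0 ⇒ local maximum; g''(3) = 15 > 0 ⇒ local minimum.
The local minimum is g(3) = -79/2.

-79/2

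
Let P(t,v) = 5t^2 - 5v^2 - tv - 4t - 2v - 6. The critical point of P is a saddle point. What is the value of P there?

-658/101

∂P/∂t = 10t - v - 4 = 0 and ∂P/∂v = -t - 10v - 2 = 0, so (t, v) = (38/101, -24/101).
The Hessian has P_{tt} = 10, P_{vv} = -10, P_{tv} = -1, giving D = -101 < 0, so the point is a saddle point.
P(38/101, -24/101) = -658/101.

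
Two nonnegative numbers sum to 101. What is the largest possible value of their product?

10201/4

With x + y = 101, the product is P(x) = x(101 − x).
P'(x) = 101 − 2x = 0 gives x = 101/2; P'' = −2 < 0, so this is the maximum.
P = 101/2·101/2 = 10201/4.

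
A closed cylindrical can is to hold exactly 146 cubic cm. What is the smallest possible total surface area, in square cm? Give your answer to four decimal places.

153.4911

With radius r and height h, πr²h = 146 so h = 146/(πr²), and S(r) = 2πr² + 2πrh = 2πr² + 2·146/r.
S'(r) = 4πr − 2·146/r² = 0 ⇒ r³ = 146/(2π), so r ≈ 2.8536 and h = 2r ≈ 5.7072.
S''(r) = 4π + 4·146/r³ > 0, so this is the minimum; S ≈ 153.4911.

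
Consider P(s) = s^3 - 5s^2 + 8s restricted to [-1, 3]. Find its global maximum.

6

Differentiating, P'(s) = 3s^2 - 10s + 8; which vanishes at s = 4/3 and s = 2.
Evaluating at the critical points and endpoints: P(-1) = -14; P(4/3) = 112/27; P(2) = 4; P(3) = 6.
The maximum over the interval is 6, attained at s = 3.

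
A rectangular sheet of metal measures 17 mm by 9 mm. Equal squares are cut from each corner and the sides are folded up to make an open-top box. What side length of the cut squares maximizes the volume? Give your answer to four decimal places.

1.8782

With cut size x, the volume is V(x) = x(17 − 2x)(9 − 2x) for 0 < x < 4.5.
V'(x) = 12x^2 − 104x + 153. Setting V'(x) = 0 gives x ≈ 1.8782 (the root in (0, 4.5)).
V''(x) = 24x − 104 is negative there, so this is the maximum; V ≈ 130.4300.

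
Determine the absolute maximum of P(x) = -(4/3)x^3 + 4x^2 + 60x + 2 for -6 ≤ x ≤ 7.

706/3

Differentiating, P'(x) = -4x^2 + 8x + 60; which vanishes at x = -3 and x = 5.
Candidates: P(-6) = 74,  P(-3) = -106,  P(5) = 706/3,  P(7) = 482/3.
So the maximum is P(5) = 706/3.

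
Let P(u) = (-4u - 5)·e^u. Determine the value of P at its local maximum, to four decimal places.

Differentiating with the product rule gives P'(u) = (-4u - 9)·e^u. Since e^u > 0, the only critical point is u = -9/4.
P''(-9/4) has the same sign as -4 < 0, so this is a local maximum.
P(-9/4) = (4)·e^(-9/4) ≈ 0.4216.

0.4216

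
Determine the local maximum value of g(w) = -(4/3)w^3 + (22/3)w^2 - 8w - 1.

g'(w) = -4w^2 + (44/3)w - 8. Setting g'(w) = 0 gives w ∈ {2/3, 3}.
g''(w) = -8w + 44/3. g''(2/3) = 28/3 > 0 ⇒ local minimum; g''(3) = -28/3 < 0 ⇒ local maximum.
So the local maximum value is g(3) = 5.

5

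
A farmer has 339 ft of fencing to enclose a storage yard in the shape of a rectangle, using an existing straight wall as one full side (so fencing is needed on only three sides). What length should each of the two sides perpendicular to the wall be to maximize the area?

Let the sides perpendicular to the wall have length x and the parallel side y, so 2x + y = 339 and the area is A = xy = x(339 − 2x).
A'(x) = 339 − 4x = 0 gives x = 339/4, and A''(x) = −4 < 0 confirms a maximum.
Then y = 339 − 2·339/4 = 339/2 and A = 114921/8.

339/4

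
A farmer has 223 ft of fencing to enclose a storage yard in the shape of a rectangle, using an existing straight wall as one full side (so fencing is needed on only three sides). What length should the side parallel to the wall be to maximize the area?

223/2

Let the sides perpendicular to the wall have length x and the parallel side y, so 2x + y = 223 and the area is A = xy = x(223 − 2x).
A'(x) = 223 − 4x = 0 gives x = 223/4, and A''(x) = −4 < 0 confirms a maximum.
Then y = 223 − 2·223/4 = 223/2 and A = 49729/8.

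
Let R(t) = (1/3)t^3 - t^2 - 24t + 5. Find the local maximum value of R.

191/3

Critical points: R'(t) = t^2 - 2t - 24 vanishes at t = -4, 6.
R''(t) = 2t - 2. R''(-4) = -10 < 0 ⇒ local maximum; R''(6) = 10 > 0 ⇒ local minimum.
Thus R has its local maximum at t = -4, with value 191/3.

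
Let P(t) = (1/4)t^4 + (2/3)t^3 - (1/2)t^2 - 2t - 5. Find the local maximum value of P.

Critical points: P'(t) = t^3 + 2t^2 - t - 2 vanishes at t = -2, -1, 1.
Since P''(t) = 3t^2 + 4t - 1, we get P''(-2) = 3 > 0 ⇒ local minimum; P''(-1) = -2 < 0 ⇒ local maximum; P''(1) = 6 > 0 ⇒ local minimum.
So the local maximum value is P(-1) = -47/12.

-47/12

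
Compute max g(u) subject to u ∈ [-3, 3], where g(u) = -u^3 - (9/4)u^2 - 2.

g'(u) = -3u^2 - (9/2)u, which vanishes at u = -3/2 and u = 0.
Candidates: g(-3) = 19/4; g(-3/2) = -59/16; g(0) = -2; g(3) = -197/4.
So the maximum is g(-3) = 19/4.

19/4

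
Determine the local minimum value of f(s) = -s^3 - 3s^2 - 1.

f'(s) = -3s^2 - 6s = 0 at s = -2, 0.
Second-derivative test with f''(s) = -6s - 6: f''(-2) = 6 > 0 ⇒ local minimum; f''(0) = -6 < 0 ⇒ local maximum.
The local minimum is f(-2) = -5.

-5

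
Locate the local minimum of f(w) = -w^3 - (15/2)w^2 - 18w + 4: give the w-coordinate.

f'(w) = -3w^2 - 15w - 18. Setting f'(w) = 0 gives w ∈ {-3, -2}.
Second-derivative test with f''(w) = -6w - 15: f''(-3) = 3 > 0 ⇒ local minimum; f''(-2) = -3 < 0 ⇒ local maximum.
So the local minimum value is f(-3) = 35/2.

-3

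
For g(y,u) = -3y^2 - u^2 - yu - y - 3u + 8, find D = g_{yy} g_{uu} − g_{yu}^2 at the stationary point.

∂g/∂y = -6y - u - 1 = 0 and ∂g/∂u = -y - 2u - 3 = 0, so (y, u) = (1/11, -17/11).
The Hessian has g_{yy} = -6, g_{uu} = -2, g_{yu} = -1, giving D = 11 > 0 with g_{yy} < 0, so the point is a local maximum.
D = (-6)·(-2) − (-1)^2 = 11.

11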